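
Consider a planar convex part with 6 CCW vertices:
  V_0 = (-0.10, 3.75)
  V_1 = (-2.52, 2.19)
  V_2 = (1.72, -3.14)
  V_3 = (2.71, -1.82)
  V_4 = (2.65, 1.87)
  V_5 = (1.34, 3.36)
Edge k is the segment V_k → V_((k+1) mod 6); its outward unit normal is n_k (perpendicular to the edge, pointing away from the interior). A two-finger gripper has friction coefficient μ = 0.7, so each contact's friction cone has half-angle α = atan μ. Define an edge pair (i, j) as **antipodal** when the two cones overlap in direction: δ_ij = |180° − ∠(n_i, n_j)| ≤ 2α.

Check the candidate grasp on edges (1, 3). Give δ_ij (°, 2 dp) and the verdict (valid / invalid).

δ = 37.57°, valid

α = atan 0.7 = 34.99°;  2α = 69.98°
edge 1: e_1 = (+4.24, -5.33);  n_1 = (-0.7826, -0.6225)
edge 3: e_3 = (-0.06, +3.69);  n_3 = (+0.9999, +0.0163)
∠(n_1, n_3) = 142.43°
δ = |180° − 142.43°| = 37.57°
37.57° ≤ 2α = 69.98°  →  valid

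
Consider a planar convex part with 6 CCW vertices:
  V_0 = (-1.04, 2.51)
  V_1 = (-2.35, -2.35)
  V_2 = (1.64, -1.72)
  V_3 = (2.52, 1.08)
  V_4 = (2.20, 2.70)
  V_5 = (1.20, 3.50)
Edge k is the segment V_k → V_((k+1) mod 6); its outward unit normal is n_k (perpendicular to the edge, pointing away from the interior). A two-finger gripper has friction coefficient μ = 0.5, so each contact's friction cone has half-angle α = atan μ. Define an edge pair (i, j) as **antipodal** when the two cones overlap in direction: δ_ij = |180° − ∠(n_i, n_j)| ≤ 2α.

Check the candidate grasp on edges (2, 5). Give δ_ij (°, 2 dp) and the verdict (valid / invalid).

α = atan 0.5 = 26.57°;  2α = 53.13°
edge 2: e_2 = (+0.88, +2.80);  n_2 = (+0.9540, -0.2998)
edge 5: e_5 = (-2.24, -0.99);  n_5 = (-0.4042, +0.9147)
∠(n_2, n_5) = 131.29°
δ = |180° − 131.29°| = 48.71°
48.71° ≤ 2α = 53.13°  →  valid

δ = 48.71°, valid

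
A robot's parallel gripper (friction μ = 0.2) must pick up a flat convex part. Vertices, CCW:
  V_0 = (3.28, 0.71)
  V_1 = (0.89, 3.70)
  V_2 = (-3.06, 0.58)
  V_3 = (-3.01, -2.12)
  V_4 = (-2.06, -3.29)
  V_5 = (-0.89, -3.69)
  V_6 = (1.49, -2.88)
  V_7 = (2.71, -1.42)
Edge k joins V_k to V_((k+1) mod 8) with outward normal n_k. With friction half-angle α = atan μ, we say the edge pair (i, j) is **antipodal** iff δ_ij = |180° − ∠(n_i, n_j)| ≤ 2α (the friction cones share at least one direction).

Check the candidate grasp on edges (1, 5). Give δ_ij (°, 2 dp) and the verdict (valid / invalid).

α = atan 0.2 = 11.31°;  2α = 22.62°
edge 1: e_1 = (-3.95, -3.12);  n_1 = (-0.6198, +0.7847)
edge 5: e_5 = (+2.38, +0.81);  n_5 = (+0.3222, -0.9467)
∠(n_1, n_5) = 160.49°
δ = |180° − 160.49°| = 19.51°
19.51° ≤ 2α = 22.62°  →  valid

δ = 19.51°, valid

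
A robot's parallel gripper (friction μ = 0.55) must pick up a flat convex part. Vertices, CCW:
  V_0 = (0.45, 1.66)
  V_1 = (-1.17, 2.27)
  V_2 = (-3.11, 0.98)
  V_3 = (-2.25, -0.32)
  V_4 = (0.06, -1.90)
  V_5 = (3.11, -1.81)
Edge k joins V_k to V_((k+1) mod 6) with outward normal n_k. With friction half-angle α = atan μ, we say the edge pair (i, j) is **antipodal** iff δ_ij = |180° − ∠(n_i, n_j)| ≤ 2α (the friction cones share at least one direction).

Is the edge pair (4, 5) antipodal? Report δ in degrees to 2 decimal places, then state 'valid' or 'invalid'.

α = atan 0.55 = 28.81°;  2α = 57.62°
edge 4: e_4 = (+3.05, +0.09);  n_4 = (+0.0295, -0.9996)
edge 5: e_5 = (-2.66, +3.47);  n_5 = (+0.7936, +0.6084)
∠(n_4, n_5) = 125.78°
δ = |180° − 125.78°| = 54.22°
54.22° ≤ 2α = 57.62°  →  valid

δ = 54.22°, valid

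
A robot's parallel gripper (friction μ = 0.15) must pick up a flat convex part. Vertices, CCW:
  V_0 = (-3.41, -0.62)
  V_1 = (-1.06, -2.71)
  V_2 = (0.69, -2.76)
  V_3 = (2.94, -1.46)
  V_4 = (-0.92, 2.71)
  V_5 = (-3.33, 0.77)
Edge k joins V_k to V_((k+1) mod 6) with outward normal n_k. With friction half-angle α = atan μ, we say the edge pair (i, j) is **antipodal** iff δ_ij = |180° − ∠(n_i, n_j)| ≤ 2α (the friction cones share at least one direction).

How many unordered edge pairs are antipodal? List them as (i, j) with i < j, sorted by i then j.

count = 2; pairs: (0,3), (2,4)

α = atan 0.15 = 8.53°;  2α = 17.06°
n_0 = (-0.6646, -0.7472)
n_1 = (-0.0286, -0.9996)
n_2 = (+0.5003, -0.8659)
n_3 = (+0.7339, +0.6793)
n_4 = (-0.6271, +0.7790)
n_5 = (-0.9983, +0.0575)
  (0,1): δ = 139.99°  ·
  (0,2): δ = 108.33°  ·
  (0,3): δ = 5.56°  ✓
  (0,4): δ = 80.48°  ·
  (0,5): δ = 128.35°  ·
  (1,2): δ = 148.35°  ·
  (1,3): δ = 45.57°  ·
  (1,4): δ = 40.47°  ·
  (1,5): δ = 88.34°  ·
  (2,3): δ = 77.23°  ·
  (2,4): δ = 8.81°  ✓
  (2,5): δ = 56.69°  ·
  (3,4): δ = 93.96°  ·
  (3,5): δ = 46.08°  ·
  (4,5): δ = 132.13°  ·
antipodal pairs: 2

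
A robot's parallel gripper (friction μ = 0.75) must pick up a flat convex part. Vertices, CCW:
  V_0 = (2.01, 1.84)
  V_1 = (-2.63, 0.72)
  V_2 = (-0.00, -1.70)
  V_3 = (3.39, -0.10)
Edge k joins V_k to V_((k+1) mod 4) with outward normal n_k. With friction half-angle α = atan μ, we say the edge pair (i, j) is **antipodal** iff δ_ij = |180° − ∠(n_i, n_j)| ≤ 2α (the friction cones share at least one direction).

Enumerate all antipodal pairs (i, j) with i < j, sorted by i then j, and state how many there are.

α = atan 0.75 = 36.87°;  2α = 73.74°
n_0 = (-0.2346, +0.9721)
n_1 = (-0.6771, -0.7359)
n_2 = (+0.4268, -0.9043)
n_3 = (+0.8149, +0.5796)
  (0,1): δ = 56.19°  ✓
  (0,2): δ = 11.70°  ✓
  (0,3): δ = 111.86°  ·
  (1,2): δ = 112.12°  ·
  (1,3): δ = 11.96°  ✓
  (2,3): δ = 79.84°  ·
antipodal pairs: 3

count = 3; pairs: (0,1), (0,2), (1,3)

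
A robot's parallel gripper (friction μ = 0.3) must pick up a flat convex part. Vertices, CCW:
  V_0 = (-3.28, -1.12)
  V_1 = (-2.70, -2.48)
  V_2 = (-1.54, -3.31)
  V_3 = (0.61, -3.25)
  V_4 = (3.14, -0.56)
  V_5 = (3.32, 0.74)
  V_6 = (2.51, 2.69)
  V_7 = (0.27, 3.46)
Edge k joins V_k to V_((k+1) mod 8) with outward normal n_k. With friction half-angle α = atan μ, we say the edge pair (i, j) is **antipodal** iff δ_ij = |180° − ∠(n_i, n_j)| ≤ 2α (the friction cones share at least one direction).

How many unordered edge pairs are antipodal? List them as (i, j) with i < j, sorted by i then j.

count = 7; pairs: (0,4), (0,5), (1,5), (1,6), (2,6), (3,7), (4,7)

α = atan 0.3 = 16.70°;  2α = 33.40°
n_0 = (-0.9198, -0.3923)
n_1 = (-0.5819, -0.8133)
n_2 = (+0.0279, -0.9996)
n_3 = (+0.7284, -0.6851)
n_4 = (+0.9905, -0.1372)
n_5 = (+0.9235, +0.3836)
n_6 = (+0.3251, +0.9457)
n_7 = (-0.7904, +0.6126)
  (0,1): δ = 148.68°  ·
  (0,2): δ = 111.50°  ·
  (0,3): δ = 66.34°  ·
  (0,4): δ = 30.98°  ✓
  (0,5): δ = 0.54°  ✓
  (0,6): δ = 47.93°  ·
  (0,7): δ = 119.12°  ·
  (1,2): δ = 142.82°  ·
  (1,3): δ = 97.66°  ·
  (1,4): δ = 62.30°  ·
  (1,5): δ = 31.86°  ✓
  (1,6): δ = 16.61°  ✓
  (1,7): δ = 87.80°  ·
  (2,3): δ = 134.84°  ·
  (2,4): δ = 99.48°  ·
  (2,5): δ = 69.04°  ·
  (2,6): δ = 20.57°  ✓
  (2,7): δ = 50.62°  ·
  (3,4): δ = 144.64°  ·
  (3,5): δ = 114.20°  ·
  (3,6): δ = 65.73°  ·
  (3,7): δ = 5.46°  ✓
  (4,5): δ = 149.56°  ·
  (4,6): δ = 101.09°  ·
  (4,7): δ = 29.90°  ✓
  (5,6): δ = 131.53°  ·
  (5,7): δ = 60.34°  ·
  (6,7): δ = 108.81°  ·
antipodal pairs: 7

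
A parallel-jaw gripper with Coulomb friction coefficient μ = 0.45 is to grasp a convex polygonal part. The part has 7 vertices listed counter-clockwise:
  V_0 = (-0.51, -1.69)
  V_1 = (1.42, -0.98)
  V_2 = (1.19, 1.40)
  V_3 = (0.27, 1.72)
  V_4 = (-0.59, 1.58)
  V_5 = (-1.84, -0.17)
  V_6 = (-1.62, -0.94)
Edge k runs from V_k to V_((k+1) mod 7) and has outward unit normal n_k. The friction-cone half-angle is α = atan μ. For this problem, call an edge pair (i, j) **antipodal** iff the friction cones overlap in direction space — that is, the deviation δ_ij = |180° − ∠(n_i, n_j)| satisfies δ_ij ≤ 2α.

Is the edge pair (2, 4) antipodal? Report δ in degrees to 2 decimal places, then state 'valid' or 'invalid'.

α = atan 0.45 = 24.23°;  2α = 48.46°
edge 2: e_2 = (-0.92, +0.32);  n_2 = (+0.3285, +0.9445)
edge 4: e_4 = (-1.25, -1.75);  n_4 = (-0.8137, +0.5812)
∠(n_2, n_4) = 73.64°
δ = |180° − 73.64°| = 106.36°
106.36° > 2α = 48.46°  →  invalid

δ = 106.36°, invalid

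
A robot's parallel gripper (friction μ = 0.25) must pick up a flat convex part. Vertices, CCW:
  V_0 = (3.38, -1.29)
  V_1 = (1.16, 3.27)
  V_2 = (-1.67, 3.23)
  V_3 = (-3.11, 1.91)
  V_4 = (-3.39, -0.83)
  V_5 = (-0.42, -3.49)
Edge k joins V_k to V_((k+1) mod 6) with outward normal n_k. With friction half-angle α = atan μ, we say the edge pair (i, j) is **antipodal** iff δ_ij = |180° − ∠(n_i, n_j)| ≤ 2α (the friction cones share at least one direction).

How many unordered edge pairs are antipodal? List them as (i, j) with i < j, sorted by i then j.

count = 2; pairs: (0,4), (2,5)

α = atan 0.25 = 14.04°;  2α = 28.07°
n_0 = (+0.8991, +0.4377)
n_1 = (-0.0141, +0.9999)
n_2 = (-0.6757, +0.7372)
n_3 = (-0.9948, +0.1017)
n_4 = (-0.6672, -0.7449)
n_5 = (+0.5010, -0.8654)
  (0,1): δ = 115.15°  ·
  (0,2): δ = 73.45°  ·
  (0,3): δ = 31.79°  ·
  (0,4): δ = 22.19°  ✓
  (0,5): δ = 94.11°  ·
  (1,2): δ = 138.30°  ·
  (1,3): δ = 96.64°  ·
  (1,4): δ = 42.66°  ·
  (1,5): δ = 29.26°  ·
  (2,3): δ = 138.35°  ·
  (2,4): δ = 84.36°  ·
  (2,5): δ = 12.44°  ✓
  (3,4): δ = 126.01°  ·
  (3,5): δ = 54.10°  ·
  (4,5): δ = 108.08°  ·
antipodal pairs: 2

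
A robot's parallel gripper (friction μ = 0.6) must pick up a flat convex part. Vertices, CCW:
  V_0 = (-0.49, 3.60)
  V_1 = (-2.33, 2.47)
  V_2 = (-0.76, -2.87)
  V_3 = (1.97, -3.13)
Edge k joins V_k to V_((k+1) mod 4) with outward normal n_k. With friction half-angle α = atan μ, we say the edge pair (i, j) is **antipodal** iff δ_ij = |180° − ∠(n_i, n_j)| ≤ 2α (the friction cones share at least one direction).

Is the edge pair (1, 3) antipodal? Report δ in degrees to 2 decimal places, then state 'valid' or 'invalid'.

α = atan 0.6 = 30.96°;  2α = 61.93°
edge 1: e_1 = (+1.57, -5.34);  n_1 = (-0.9594, -0.2821)
edge 3: e_3 = (-2.46, +6.73);  n_3 = (+0.9392, +0.3433)
∠(n_1, n_3) = 176.30°
δ = |180° − 176.30°| = 3.70°
3.70° ≤ 2α = 61.93°  →  valid

δ = 3.70°, valid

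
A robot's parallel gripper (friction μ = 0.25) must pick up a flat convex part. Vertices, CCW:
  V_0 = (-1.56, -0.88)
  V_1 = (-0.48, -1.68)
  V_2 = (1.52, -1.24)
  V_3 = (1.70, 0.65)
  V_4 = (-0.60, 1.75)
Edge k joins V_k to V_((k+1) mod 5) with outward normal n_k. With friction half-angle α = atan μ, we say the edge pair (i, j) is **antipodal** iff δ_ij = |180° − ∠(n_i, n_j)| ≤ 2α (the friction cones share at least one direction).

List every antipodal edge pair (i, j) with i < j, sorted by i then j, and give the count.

α = atan 0.25 = 14.04°;  2α = 28.07°
n_0 = (-0.5952, -0.8036)
n_1 = (+0.2149, -0.9766)
n_2 = (+0.9955, -0.0948)
n_3 = (+0.4315, +0.9021)
n_4 = (-0.9394, +0.3429)
  (0,1): δ = 131.06°  ·
  (0,2): δ = 58.91°  ·
  (0,3): δ = 10.97°  ✓
  (0,4): δ = 106.48°  ·
  (1,2): δ = 107.85°  ·
  (1,3): δ = 37.97°  ·
  (1,4): δ = 57.54°  ·
  (2,3): δ = 110.12°  ·
  (2,4): δ = 14.61°  ✓
  (3,4): δ = 84.49°  ·
antipodal pairs: 2

count = 2; pairs: (0,3), (2,4)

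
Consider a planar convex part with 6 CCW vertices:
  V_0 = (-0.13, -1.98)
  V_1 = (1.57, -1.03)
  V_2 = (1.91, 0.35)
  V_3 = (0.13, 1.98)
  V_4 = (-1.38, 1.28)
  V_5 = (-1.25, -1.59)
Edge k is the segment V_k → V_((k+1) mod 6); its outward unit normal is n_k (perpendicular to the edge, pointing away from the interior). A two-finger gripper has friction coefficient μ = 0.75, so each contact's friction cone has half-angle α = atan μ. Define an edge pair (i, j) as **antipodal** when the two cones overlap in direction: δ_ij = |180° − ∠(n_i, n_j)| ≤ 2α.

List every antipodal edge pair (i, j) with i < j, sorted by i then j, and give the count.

count = 8; pairs: (0,2), (0,3), (0,4), (1,3), (1,4), (2,4), (2,5), (3,5)

α = atan 0.75 = 36.87°;  2α = 73.74°
n_0 = (+0.4878, -0.8729)
n_1 = (+0.9710, -0.2392)
n_2 = (+0.6753, +0.7375)
n_3 = (-0.4206, +0.9073)
n_4 = (-0.9990, -0.0452)
n_5 = (-0.3288, -0.9444)
  (0,1): δ = 133.04°  ·
  (0,2): δ = 71.68°  ✓
  (0,3): δ = 4.33°  ✓
  (0,4): δ = 63.40°  ✓
  (0,5): δ = 131.60°  ·
  (1,2): δ = 118.64°  ·
  (1,3): δ = 51.29°  ✓
  (1,4): δ = 16.43°  ✓
  (1,5): δ = 84.64°  ·
  (2,3): δ = 112.65°  ·
  (2,4): δ = 44.93°  ✓
  (2,5): δ = 23.28°  ✓
  (3,4): δ = 112.28°  ·
  (3,5): δ = 44.07°  ✓
  (4,5): δ = 111.79°  ·
antipodal pairs: 8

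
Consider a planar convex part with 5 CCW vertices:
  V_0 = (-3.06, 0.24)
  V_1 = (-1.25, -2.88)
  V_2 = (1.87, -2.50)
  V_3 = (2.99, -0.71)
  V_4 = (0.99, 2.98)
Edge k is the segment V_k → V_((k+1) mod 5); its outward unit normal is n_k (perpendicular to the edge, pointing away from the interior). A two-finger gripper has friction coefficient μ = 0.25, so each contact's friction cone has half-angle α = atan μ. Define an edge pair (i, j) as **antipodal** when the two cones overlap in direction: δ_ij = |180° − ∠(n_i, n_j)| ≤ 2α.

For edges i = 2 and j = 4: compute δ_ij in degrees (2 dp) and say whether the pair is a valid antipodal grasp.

δ = 23.89°, valid

α = atan 0.25 = 14.04°;  2α = 28.07°
edge 2: e_2 = (+1.12, +1.79);  n_2 = (+0.8477, -0.5304)
edge 4: e_4 = (-4.05, -2.74);  n_4 = (-0.5604, +0.8283)
∠(n_2, n_4) = 156.11°
δ = |180° − 156.11°| = 23.89°
23.89° ≤ 2α = 28.07°  →  valid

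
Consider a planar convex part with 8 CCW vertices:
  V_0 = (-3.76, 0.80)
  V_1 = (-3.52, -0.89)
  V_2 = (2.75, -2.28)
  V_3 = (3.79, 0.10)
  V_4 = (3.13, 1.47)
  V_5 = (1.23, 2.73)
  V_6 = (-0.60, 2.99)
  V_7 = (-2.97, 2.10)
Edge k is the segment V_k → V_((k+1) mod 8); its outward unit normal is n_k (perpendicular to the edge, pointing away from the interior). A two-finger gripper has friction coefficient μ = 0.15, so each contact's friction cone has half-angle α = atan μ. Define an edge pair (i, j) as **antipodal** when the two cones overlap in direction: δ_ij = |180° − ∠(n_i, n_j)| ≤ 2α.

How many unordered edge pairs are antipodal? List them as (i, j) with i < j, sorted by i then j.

count = 2; pairs: (1,5), (2,7)

α = atan 0.15 = 8.53°;  2α = 17.06°
n_0 = (-0.9901, -0.1406)
n_1 = (-0.2164, -0.9763)
n_2 = (+0.9163, -0.4004)
n_3 = (+0.9009, +0.4340)
n_4 = (+0.5527, +0.8334)
n_5 = (+0.1407, +0.9901)
n_6 = (-0.3516, +0.9362)
n_7 = (-0.8546, +0.5193)
  (0,1): δ = 110.58°  ·
  (0,2): δ = 31.69°  ·
  (0,3): δ = 17.64°  ·
  (0,4): δ = 48.37°  ·
  (0,5): δ = 73.83°  ·
  (0,6): δ = 102.50°  ·
  (0,7): δ = 140.63°  ·
  (1,2): δ = 101.10°  ·
  (1,3): δ = 51.78°  ·
  (1,4): δ = 21.05°  ·
  (1,5): δ = 4.41°  ✓
  (1,6): δ = 33.08°  ·
  (1,7): δ = 71.21°  ·
  (2,3): δ = 130.67°  ·
  (2,4): δ = 99.95°  ·
  (2,5): δ = 74.48°  ·
  (2,6): δ = 45.81°  ·
  (2,7): δ = 7.68°  ✓
  (3,4): δ = 149.27°  ·
  (3,5): δ = 123.81°  ·
  (3,6): δ = 95.14°  ·
  (3,7): δ = 57.01°  ·
  (4,5): δ = 154.54°  ·
  (4,6): δ = 125.87°  ·
  (4,7): δ = 87.74°  ·
  (5,6): δ = 151.33°  ·
  (5,7): δ = 113.20°  ·
  (6,7): δ = 141.87°  ·
antipodal pairs: 2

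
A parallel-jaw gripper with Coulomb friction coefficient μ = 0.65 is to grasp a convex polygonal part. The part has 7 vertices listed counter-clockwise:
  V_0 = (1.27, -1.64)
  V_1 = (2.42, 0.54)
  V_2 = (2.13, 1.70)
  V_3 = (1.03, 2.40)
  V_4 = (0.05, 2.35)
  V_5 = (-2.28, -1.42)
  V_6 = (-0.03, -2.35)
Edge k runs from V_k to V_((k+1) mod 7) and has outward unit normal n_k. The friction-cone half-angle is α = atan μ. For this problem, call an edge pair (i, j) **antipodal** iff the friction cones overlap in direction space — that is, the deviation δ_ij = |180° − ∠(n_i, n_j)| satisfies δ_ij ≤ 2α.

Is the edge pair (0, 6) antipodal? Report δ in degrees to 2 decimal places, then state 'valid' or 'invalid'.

α = atan 0.65 = 33.02°;  2α = 66.05°
edge 0: e_0 = (+1.15, +2.18);  n_0 = (+0.8845, -0.4666)
edge 6: e_6 = (+1.30, +0.71);  n_6 = (+0.4793, -0.8776)
∠(n_0, n_6) = 33.55°
δ = |180° − 33.55°| = 146.45°
146.45° > 2α = 66.05°  →  invalid

δ = 146.45°, invalid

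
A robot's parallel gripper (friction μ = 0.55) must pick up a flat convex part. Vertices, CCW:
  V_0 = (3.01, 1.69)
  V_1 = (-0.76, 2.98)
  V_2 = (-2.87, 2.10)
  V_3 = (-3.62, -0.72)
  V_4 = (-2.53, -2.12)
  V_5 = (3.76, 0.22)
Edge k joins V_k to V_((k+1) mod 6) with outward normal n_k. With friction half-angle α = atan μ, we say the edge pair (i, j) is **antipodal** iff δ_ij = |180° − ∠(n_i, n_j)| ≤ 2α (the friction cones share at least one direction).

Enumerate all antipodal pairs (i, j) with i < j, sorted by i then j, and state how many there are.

count = 6; pairs: (0,3), (0,4), (1,4), (2,4), (2,5), (3,5)

α = atan 0.55 = 28.81°;  2α = 57.62°
n_0 = (+0.3237, +0.9461)
n_1 = (-0.3849, +0.9229)
n_2 = (-0.9664, +0.2570)
n_3 = (-0.7890, -0.6143)
n_4 = (+0.3487, -0.9372)
n_5 = (+0.8908, +0.4545)
  (0,1): δ = 138.47°  ·
  (0,2): δ = 86.00°  ·
  (0,3): δ = 33.21°  ✓
  (0,4): δ = 39.30°  ✓
  (0,5): δ = 135.92°  ·
  (1,2): δ = 127.53°  ·
  (1,3): δ = 74.74°  ·
  (1,4): δ = 2.23°  ✓
  (1,5): δ = 94.39°  ·
  (2,3): δ = 127.20°  ·
  (2,4): δ = 54.70°  ✓
  (2,5): δ = 41.92°  ✓
  (3,4): δ = 107.50°  ·
  (3,5): δ = 10.87°  ✓
  (4,5): δ = 83.38°  ·
antipodal pairs: 6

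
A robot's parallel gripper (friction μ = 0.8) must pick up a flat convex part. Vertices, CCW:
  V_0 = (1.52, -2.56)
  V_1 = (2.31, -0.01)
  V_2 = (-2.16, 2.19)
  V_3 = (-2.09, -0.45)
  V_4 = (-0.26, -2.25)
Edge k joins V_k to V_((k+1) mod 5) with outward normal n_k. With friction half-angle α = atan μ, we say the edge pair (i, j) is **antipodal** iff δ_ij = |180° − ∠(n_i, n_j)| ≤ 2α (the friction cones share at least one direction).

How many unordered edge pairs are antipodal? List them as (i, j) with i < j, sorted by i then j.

count = 5; pairs: (0,2), (0,3), (1,2), (1,3), (1,4)

α = atan 0.8 = 38.66°;  2α = 77.32°
n_0 = (+0.9552, -0.2959)
n_1 = (+0.4416, +0.8972)
n_2 = (-0.9996, -0.0265)
n_3 = (-0.7012, -0.7129)
n_4 = (-0.1716, -0.9852)
  (0,1): δ = 98.99°  ·
  (0,2): δ = 18.73°  ✓
  (0,3): δ = 62.69°  ✓
  (0,4): δ = 97.33°  ·
  (1,2): δ = 62.28°  ✓
  (1,3): δ = 18.32°  ✓
  (1,4): δ = 16.33°  ✓
  (2,3): δ = 136.05°  ·
  (2,4): δ = 101.40°  ·
  (3,4): δ = 145.35°  ·
antipodal pairs: 5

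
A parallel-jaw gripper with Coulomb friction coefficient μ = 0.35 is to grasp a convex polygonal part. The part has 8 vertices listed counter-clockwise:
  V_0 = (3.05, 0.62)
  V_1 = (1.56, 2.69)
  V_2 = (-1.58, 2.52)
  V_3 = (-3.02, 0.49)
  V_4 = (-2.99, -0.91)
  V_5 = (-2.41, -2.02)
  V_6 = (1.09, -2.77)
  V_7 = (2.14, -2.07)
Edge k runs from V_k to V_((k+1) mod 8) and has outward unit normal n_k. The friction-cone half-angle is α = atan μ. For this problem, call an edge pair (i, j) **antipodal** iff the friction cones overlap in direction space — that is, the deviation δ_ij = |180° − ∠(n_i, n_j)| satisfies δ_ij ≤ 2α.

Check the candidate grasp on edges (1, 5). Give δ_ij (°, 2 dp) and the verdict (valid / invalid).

α = atan 0.35 = 19.29°;  2α = 38.58°
edge 1: e_1 = (-3.14, -0.17);  n_1 = (-0.0541, +0.9985)
edge 5: e_5 = (+3.50, -0.75);  n_5 = (-0.2095, -0.9778)
∠(n_1, n_5) = 164.81°
δ = |180° − 164.81°| = 15.19°
15.19° ≤ 2α = 38.58°  →  valid

δ = 15.19°, valid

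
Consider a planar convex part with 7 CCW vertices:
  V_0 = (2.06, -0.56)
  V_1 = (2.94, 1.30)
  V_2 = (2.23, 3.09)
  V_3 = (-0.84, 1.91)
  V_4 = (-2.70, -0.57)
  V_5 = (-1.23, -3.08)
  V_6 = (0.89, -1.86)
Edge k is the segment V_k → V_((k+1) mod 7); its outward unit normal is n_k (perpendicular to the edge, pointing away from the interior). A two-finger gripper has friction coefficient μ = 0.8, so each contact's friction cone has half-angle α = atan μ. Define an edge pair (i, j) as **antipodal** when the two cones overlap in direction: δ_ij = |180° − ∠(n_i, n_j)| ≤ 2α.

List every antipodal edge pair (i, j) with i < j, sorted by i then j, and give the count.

count = 10; pairs: (0,2), (0,3), (0,4), (1,3), (1,4), (2,5), (2,6), (3,5), (3,6), (4,6)

α = atan 0.8 = 38.66°;  2α = 77.32°
n_0 = (+0.9039, -0.4277)
n_1 = (+0.9295, +0.3687)
n_2 = (-0.3588, +0.9334)
n_3 = (-0.8000, +0.6000)
n_4 = (-0.8629, -0.5054)
n_5 = (+0.4988, -0.8667)
n_6 = (+0.7433, -0.6690)
  (0,1): δ = 133.04°  ·
  (0,2): δ = 43.66°  ✓
  (0,3): δ = 11.55°  ✓
  (0,4): δ = 55.68°  ✓
  (0,5): δ = 145.24°  ·
  (0,6): δ = 163.33°  ·
  (1,2): δ = 90.61°  ·
  (1,3): δ = 58.51°  ✓
  (1,4): δ = 8.72°  ✓
  (1,5): δ = 98.28°  ·
  (1,6): δ = 116.38°  ·
  (2,3): δ = 147.89°  ·
  (2,4): δ = 80.67°  ·
  (2,5): δ = 8.89°  ✓
  (2,6): δ = 26.99°  ✓
  (3,4): δ = 112.77°  ·
  (3,5): δ = 23.21°  ✓
  (3,6): δ = 5.12°  ✓
  (4,5): δ = 90.44°  ·
  (4,6): δ = 72.34°  ✓
  (5,6): δ = 161.91°  ·
antipodal pairs: 10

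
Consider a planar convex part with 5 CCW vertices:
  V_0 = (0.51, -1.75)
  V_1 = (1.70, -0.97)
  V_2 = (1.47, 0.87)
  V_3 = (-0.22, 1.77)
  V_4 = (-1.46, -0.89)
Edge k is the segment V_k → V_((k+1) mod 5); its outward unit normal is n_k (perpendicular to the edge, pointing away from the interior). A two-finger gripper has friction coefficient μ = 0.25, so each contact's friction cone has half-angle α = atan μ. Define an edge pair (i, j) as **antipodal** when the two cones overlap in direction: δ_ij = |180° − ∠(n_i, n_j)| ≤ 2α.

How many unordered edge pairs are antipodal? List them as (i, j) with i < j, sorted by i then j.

α = atan 0.25 = 14.04°;  2α = 28.07°
n_0 = (+0.5482, -0.8364)
n_1 = (+0.9923, +0.1240)
n_2 = (+0.4700, +0.8826)
n_3 = (-0.9064, +0.4225)
n_4 = (-0.4001, -0.9165)
  (0,1): δ = 116.12°  ·
  (0,2): δ = 61.28°  ·
  (0,3): δ = 31.76°  ·
  (0,4): δ = 123.17°  ·
  (1,2): δ = 125.16°  ·
  (1,3): δ = 32.12°  ·
  (1,4): δ = 59.29°  ·
  (2,3): δ = 86.96°  ·
  (2,4): δ = 4.45°  ✓
  (3,4): δ = 88.59°  ·
antipodal pairs: 1

count = 1; pairs: (2,4)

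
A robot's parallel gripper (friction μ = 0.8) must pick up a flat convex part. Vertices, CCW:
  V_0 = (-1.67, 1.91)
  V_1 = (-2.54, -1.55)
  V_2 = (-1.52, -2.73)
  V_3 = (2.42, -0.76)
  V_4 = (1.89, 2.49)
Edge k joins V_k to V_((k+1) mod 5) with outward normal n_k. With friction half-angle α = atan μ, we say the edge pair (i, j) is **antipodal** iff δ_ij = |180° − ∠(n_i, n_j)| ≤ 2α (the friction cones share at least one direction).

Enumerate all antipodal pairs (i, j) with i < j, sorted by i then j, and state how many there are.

count = 5; pairs: (0,2), (0,3), (1,3), (1,4), (2,4)

α = atan 0.8 = 38.66°;  2α = 77.32°
n_0 = (-0.9698, +0.2439)
n_1 = (-0.7565, -0.6540)
n_2 = (+0.4472, -0.8944)
n_3 = (+0.9870, +0.1610)
n_4 = (-0.1608, +0.9870)
  (0,1): δ = 125.05°  ·
  (0,2): δ = 49.32°  ✓
  (0,3): δ = 23.38°  ✓
  (0,4): δ = 113.37°  ·
  (1,2): δ = 104.28°  ·
  (1,3): δ = 31.58°  ✓
  (1,4): δ = 58.41°  ✓
  (2,3): δ = 107.30°  ·
  (2,4): δ = 17.31°  ✓
  (3,4): δ = 90.01°  ·
antipodal pairs: 5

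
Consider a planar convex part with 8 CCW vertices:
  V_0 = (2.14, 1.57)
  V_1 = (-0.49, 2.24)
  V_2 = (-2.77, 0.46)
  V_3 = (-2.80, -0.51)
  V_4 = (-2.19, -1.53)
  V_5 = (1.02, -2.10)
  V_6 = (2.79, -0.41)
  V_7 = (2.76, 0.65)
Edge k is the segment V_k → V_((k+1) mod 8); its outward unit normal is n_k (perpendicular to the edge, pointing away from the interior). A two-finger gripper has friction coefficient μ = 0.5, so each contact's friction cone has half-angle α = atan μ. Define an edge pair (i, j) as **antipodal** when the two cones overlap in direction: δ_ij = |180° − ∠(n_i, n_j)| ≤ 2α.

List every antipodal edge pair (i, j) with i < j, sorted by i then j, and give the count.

α = atan 0.5 = 26.57°;  2α = 53.13°
n_0 = (+0.2469, +0.9690)
n_1 = (-0.6154, +0.7882)
n_2 = (-0.9995, +0.0309)
n_3 = (-0.8582, -0.5133)
n_4 = (-0.1748, -0.9846)
n_5 = (+0.6906, -0.7233)
n_6 = (+0.9996, +0.0283)
n_7 = (+0.8293, +0.5589)
  (0,1): δ = 127.73°  ·
  (0,2): δ = 77.48°  ·
  (0,3): δ = 44.83°  ✓
  (0,4): δ = 4.22°  ✓
  (0,5): δ = 57.97°  ·
  (0,6): δ = 105.91°  ·
  (0,7): δ = 138.27°  ·
  (1,2): δ = 129.75°  ·
  (1,3): δ = 97.10°  ·
  (1,4): δ = 48.05°  ✓
  (1,5): δ = 5.70°  ✓
  (1,6): δ = 53.64°  ·
  (1,7): δ = 86.00°  ·
  (2,3): δ = 147.35°  ·
  (2,4): δ = 98.30°  ·
  (2,5): δ = 44.55°  ✓
  (2,6): δ = 3.39°  ✓
  (2,7): δ = 35.75°  ✓
  (3,4): δ = 130.95°  ·
  (3,5): δ = 77.21°  ·
  (3,6): δ = 29.26°  ✓
  (3,7): δ = 3.10°  ✓
  (4,5): δ = 126.26°  ·
  (4,6): δ = 78.31°  ·
  (4,7): δ = 45.95°  ✓
  (5,6): δ = 132.05°  ·
  (5,7): δ = 99.70°  ·
  (6,7): δ = 147.64°  ·
antipodal pairs: 10

count = 10; pairs: (0,3), (0,4), (1,4), (1,5), (2,5), (2,6), (2,7), (3,6), (3,7), (4,7)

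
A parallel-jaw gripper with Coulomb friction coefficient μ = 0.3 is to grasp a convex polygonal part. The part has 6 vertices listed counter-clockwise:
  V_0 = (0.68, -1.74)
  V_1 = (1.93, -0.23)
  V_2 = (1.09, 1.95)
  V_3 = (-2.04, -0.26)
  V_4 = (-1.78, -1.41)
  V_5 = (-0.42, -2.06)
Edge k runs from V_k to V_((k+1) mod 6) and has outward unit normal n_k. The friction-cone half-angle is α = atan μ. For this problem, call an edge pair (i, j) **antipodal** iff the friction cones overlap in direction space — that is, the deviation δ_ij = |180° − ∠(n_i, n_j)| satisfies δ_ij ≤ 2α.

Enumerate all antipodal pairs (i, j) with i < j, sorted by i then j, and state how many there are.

α = atan 0.3 = 16.70°;  2α = 33.40°
n_0 = (+0.7703, -0.6377)
n_1 = (+0.9331, +0.3596)
n_2 = (-0.5768, +0.8169)
n_3 = (-0.9754, -0.2205)
n_4 = (-0.4312, -0.9022)
n_5 = (+0.2793, -0.9602)
  (0,1): δ = 119.31°  ·
  (0,2): δ = 15.16°  ✓
  (0,3): δ = 52.36°  ·
  (0,4): δ = 104.07°  ·
  (0,5): δ = 145.84°  ·
  (1,2): δ = 75.85°  ·
  (1,3): δ = 8.33°  ✓
  (1,4): δ = 43.38°  ·
  (1,5): δ = 85.15°  ·
  (2,3): δ = 112.49°  ·
  (2,4): δ = 60.77°  ·
  (2,5): δ = 19.00°  ✓
  (3,4): δ = 128.28°  ·
  (3,5): δ = 86.52°  ·
  (4,5): δ = 138.23°  ·
antipodal pairs: 3

count = 3; pairs: (0,2), (1,3), (2,5)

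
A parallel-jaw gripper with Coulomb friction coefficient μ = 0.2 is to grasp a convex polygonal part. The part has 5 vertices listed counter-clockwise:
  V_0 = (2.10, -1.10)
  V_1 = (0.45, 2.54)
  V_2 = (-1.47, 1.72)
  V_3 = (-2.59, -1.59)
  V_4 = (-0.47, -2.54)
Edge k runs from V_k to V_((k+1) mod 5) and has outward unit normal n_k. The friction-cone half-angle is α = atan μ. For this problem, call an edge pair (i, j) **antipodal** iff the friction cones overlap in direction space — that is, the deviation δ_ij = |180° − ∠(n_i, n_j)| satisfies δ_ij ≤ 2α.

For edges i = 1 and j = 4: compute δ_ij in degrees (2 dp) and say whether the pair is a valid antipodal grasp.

α = atan 0.2 = 11.31°;  2α = 22.62°
edge 1: e_1 = (-1.92, -0.82);  n_1 = (-0.3928, +0.9196)
edge 4: e_4 = (+2.57, +1.44);  n_4 = (+0.4888, -0.8724)
∠(n_1, n_4) = 173.86°
δ = |180° − 173.86°| = 6.14°
6.14° ≤ 2α = 22.62°  →  valid

δ = 6.14°, valid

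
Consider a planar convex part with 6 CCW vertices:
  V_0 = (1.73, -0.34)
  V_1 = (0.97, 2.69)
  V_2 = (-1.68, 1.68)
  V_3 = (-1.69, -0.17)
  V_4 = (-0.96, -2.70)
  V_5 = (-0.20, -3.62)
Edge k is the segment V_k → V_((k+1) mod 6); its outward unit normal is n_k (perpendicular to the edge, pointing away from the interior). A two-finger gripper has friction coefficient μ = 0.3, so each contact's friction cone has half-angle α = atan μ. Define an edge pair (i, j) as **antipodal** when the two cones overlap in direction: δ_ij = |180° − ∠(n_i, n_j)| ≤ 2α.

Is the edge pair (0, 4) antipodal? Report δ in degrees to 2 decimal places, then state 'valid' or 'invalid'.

α = atan 0.3 = 16.70°;  2α = 33.40°
edge 0: e_0 = (-0.76, +3.03);  n_0 = (+0.9700, +0.2433)
edge 4: e_4 = (+0.76, -0.92);  n_4 = (-0.7710, -0.6369)
∠(n_0, n_4) = 154.52°
δ = |180° − 154.52°| = 25.48°
25.48° ≤ 2α = 33.40°  →  valid

δ = 25.48°, valid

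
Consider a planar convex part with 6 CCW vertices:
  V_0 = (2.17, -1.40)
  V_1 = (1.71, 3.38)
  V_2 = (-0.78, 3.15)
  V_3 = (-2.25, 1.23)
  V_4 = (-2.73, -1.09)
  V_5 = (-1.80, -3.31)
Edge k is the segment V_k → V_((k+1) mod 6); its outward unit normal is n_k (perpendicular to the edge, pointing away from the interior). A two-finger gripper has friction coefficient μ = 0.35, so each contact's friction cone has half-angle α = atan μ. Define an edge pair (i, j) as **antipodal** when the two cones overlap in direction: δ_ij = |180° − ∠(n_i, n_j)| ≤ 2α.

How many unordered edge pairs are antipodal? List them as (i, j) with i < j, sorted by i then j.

α = atan 0.35 = 19.29°;  2α = 38.58°
n_0 = (+0.9954, +0.0958)
n_1 = (-0.0920, +0.9958)
n_2 = (-0.7940, +0.6079)
n_3 = (-0.9793, +0.2026)
n_4 = (-0.9223, -0.3864)
n_5 = (+0.4335, -0.9011)
  (0,1): δ = 90.22°  ·
  (0,2): δ = 42.94°  ·
  (0,3): δ = 17.19°  ✓
  (0,4): δ = 17.23°  ✓
  (0,5): δ = 110.20°  ·
  (1,2): δ = 132.72°  ·
  (1,3): δ = 106.97°  ·
  (1,4): δ = 72.55°  ·
  (1,5): δ = 20.42°  ✓
  (2,3): δ = 154.25°  ·
  (2,4): δ = 119.83°  ·
  (2,5): δ = 26.87°  ✓
  (3,4): δ = 145.58°  ·
  (3,5): δ = 52.62°  ·
  (4,5): δ = 87.04°  ·
antipodal pairs: 4

count = 4; pairs: (0,3), (0,4), (1,5), (2,5)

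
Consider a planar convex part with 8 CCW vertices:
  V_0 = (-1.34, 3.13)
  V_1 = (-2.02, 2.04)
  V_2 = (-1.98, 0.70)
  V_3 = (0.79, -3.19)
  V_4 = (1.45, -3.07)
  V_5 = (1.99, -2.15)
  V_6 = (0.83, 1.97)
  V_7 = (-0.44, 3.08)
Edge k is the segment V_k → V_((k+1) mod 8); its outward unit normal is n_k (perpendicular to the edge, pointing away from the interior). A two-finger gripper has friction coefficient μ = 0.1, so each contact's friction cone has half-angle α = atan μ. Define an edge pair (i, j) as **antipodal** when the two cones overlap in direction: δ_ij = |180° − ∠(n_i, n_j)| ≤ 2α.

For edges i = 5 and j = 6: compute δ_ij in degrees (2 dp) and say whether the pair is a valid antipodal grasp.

α = atan 0.1 = 5.71°;  2α = 11.42°
edge 5: e_5 = (-1.16, +4.12);  n_5 = (+0.9626, +0.2710)
edge 6: e_6 = (-1.27, +1.11);  n_6 = (+0.6581, +0.7529)
∠(n_5, n_6) = 33.12°
δ = |180° − 33.12°| = 146.88°
146.88° > 2α = 11.42°  →  invalid

δ = 146.88°, invalid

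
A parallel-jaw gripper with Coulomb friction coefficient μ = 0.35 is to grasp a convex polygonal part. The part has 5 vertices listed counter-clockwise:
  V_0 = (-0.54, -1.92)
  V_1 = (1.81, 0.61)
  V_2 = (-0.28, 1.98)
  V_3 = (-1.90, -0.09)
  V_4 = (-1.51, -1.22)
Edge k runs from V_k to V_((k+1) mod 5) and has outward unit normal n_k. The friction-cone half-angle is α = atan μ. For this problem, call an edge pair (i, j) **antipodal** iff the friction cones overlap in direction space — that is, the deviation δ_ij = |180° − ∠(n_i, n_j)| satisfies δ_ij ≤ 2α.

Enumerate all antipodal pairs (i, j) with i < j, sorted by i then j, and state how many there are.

count = 3; pairs: (0,2), (1,3), (1,4)

α = atan 0.35 = 19.29°;  2α = 38.58°
n_0 = (+0.7327, -0.6806)
n_1 = (+0.5482, +0.8363)
n_2 = (-0.7875, +0.6163)
n_3 = (-0.9453, -0.3262)
n_4 = (-0.5852, -0.8109)
  (0,1): δ = 80.36°  ·
  (0,2): δ = 4.84°  ✓
  (0,3): δ = 61.93°  ·
  (0,4): δ = 97.07°  ·
  (1,2): δ = 94.80°  ·
  (1,3): δ = 37.71°  ✓
  (1,4): δ = 2.57°  ✓
  (2,3): δ = 122.91°  ·
  (2,4): δ = 87.77°  ·
  (3,4): δ = 144.86°  ·
antipodal pairs: 3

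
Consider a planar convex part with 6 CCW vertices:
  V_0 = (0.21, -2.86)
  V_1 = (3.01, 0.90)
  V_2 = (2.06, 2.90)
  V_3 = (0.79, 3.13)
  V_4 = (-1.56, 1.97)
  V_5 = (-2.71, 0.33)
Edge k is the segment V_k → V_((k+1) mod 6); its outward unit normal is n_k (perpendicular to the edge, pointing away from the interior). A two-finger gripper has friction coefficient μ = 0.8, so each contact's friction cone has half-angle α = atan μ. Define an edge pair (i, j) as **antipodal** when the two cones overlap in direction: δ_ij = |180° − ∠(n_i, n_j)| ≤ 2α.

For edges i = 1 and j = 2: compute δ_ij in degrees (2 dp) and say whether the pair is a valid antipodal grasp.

α = atan 0.8 = 38.66°;  2α = 77.32°
edge 1: e_1 = (-0.95, +2.00);  n_1 = (+0.9033, +0.4291)
edge 2: e_2 = (-1.27, +0.23);  n_2 = (+0.1782, +0.9840)
∠(n_1, n_2) = 54.33°
δ = |180° − 54.33°| = 125.67°
125.67° > 2α = 77.32°  →  invalid

δ = 125.67°, invalid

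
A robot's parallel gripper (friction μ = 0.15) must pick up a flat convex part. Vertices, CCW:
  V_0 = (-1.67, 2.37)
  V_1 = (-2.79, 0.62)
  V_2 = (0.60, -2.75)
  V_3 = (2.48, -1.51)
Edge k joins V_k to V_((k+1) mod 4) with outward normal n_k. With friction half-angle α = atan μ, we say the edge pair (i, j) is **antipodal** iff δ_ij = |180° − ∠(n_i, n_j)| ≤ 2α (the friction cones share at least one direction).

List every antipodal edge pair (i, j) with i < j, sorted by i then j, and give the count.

α = atan 0.15 = 8.53°;  2α = 17.06°
n_0 = (-0.8423, +0.5391)
n_1 = (-0.7050, -0.7092)
n_2 = (+0.5506, -0.8348)
n_3 = (+0.6829, +0.7305)
  (0,1): δ = 102.21°  ·
  (0,2): δ = 23.97°  ·
  (0,3): δ = 79.55°  ·
  (1,2): δ = 101.76°  ·
  (1,3): δ = 1.76°  ✓
  (2,3): δ = 76.48°  ·
antipodal pairs: 1

count = 1; pairs: (1,3)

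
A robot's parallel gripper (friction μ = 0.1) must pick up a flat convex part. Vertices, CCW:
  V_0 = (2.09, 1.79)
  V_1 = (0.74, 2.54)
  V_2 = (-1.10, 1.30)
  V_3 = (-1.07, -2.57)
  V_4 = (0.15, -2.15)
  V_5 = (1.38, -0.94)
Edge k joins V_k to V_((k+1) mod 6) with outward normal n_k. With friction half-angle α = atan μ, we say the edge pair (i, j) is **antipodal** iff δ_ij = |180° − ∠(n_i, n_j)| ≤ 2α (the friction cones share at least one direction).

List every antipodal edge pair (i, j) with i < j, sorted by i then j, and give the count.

α = atan 0.1 = 5.71°;  2α = 11.42°
n_0 = (+0.4856, +0.8742)
n_1 = (-0.5589, +0.8293)
n_2 = (-1.0000, -0.0078)
n_3 = (+0.3255, -0.9455)
n_4 = (+0.7013, -0.7129)
n_5 = (+0.9678, -0.2517)
  (0,1): δ = 116.97°  ·
  (0,2): δ = 60.50°  ·
  (0,3): δ = 48.05°  ·
  (0,4): δ = 73.58°  ·
  (0,5): δ = 104.48°  ·
  (1,2): δ = 123.53°  ·
  (1,3): δ = 14.98°  ·
  (1,4): δ = 10.55°  ✓
  (1,5): δ = 41.45°  ·
  (2,3): δ = 71.45°  ·
  (2,4): δ = 45.91°  ·
  (2,5): δ = 15.02°  ·
  (3,4): δ = 154.47°  ·
  (3,5): δ = 123.57°  ·
  (4,5): δ = 149.11°  ·
antipodal pairs: 1

count = 1; pairs: (1,4)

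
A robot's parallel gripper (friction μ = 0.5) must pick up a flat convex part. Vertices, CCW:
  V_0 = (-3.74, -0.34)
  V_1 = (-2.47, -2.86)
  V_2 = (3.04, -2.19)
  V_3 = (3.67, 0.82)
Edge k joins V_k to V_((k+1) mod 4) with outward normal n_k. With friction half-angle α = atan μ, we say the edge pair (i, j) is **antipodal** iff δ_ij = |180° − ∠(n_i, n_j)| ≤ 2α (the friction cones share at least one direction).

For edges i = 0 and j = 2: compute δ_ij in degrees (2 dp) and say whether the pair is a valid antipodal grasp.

δ = 38.57°, valid

α = atan 0.5 = 26.57°;  2α = 53.13°
edge 0: e_0 = (+1.27, -2.52);  n_0 = (-0.8930, -0.4500)
edge 2: e_2 = (+0.63, +3.01);  n_2 = (+0.9788, -0.2049)
∠(n_0, n_2) = 141.43°
δ = |180° − 141.43°| = 38.57°
38.57° ≤ 2α = 53.13°  →  valid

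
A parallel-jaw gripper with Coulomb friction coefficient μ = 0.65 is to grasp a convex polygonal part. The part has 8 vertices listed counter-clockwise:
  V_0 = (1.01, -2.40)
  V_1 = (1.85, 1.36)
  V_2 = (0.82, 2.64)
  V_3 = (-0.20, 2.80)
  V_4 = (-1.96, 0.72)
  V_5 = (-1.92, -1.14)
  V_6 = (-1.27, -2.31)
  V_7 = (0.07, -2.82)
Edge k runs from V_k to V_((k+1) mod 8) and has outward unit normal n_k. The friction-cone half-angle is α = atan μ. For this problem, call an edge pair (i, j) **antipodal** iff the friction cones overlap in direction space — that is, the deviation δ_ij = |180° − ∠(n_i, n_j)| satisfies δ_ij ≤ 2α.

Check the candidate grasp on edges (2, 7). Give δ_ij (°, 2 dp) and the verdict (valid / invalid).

α = atan 0.65 = 33.02°;  2α = 66.05°
edge 2: e_2 = (-1.02, +0.16);  n_2 = (+0.1550, +0.9879)
edge 7: e_7 = (+0.94, +0.42);  n_7 = (+0.4079, -0.9130)
∠(n_2, n_7) = 147.01°
δ = |180° − 147.01°| = 32.99°
32.99° ≤ 2α = 66.05°  →  valid

δ = 32.99°, valid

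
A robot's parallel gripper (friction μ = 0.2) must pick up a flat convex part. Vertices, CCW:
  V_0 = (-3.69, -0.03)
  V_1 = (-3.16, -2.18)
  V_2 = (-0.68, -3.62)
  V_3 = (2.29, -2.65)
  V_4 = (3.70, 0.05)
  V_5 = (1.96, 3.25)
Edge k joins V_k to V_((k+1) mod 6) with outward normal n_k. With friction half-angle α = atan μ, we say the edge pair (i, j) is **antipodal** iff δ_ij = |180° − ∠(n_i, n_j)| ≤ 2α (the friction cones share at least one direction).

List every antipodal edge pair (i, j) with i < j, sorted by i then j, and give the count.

α = atan 0.2 = 11.31°;  2α = 22.62°
n_0 = (-0.9709, -0.2393)
n_1 = (-0.5021, -0.8648)
n_2 = (+0.3105, -0.9506)
n_3 = (+0.8864, -0.4629)
n_4 = (+0.8785, +0.4777)
n_5 = (-0.5021, +0.8648)
  (0,1): δ = 133.99°  ·
  (0,2): δ = 85.76°  ·
  (0,3): δ = 41.42°  ·
  (0,4): δ = 14.69°  ✓
  (0,5): δ = 106.29°  ·
  (1,2): δ = 131.77°  ·
  (1,3): δ = 87.43°  ·
  (1,4): δ = 31.32°  ·
  (1,5): δ = 60.28°  ·
  (2,3): δ = 135.66°  ·
  (2,4): δ = 79.55°  ·
  (2,5): δ = 12.05°  ✓
  (3,4): δ = 123.89°  ·
  (3,5): δ = 32.29°  ·
  (4,5): δ = 88.40°  ·
antipodal pairs: 2

count = 2; pairs: (0,4), (2,5)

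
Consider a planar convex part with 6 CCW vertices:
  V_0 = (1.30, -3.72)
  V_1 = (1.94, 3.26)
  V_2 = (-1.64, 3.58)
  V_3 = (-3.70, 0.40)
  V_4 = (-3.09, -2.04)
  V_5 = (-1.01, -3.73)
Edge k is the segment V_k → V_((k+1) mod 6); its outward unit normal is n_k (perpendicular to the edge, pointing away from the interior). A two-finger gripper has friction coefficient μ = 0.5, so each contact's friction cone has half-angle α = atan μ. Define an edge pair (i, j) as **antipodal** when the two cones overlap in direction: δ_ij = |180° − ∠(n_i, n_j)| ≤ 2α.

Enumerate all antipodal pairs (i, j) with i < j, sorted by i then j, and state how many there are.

count = 4; pairs: (0,2), (0,3), (1,4), (1,5)

α = atan 0.5 = 26.57°;  2α = 53.13°
n_0 = (+0.9958, -0.0913)
n_1 = (+0.0890, +0.9960)
n_2 = (-0.8393, +0.5437)
n_3 = (-0.9701, -0.2425)
n_4 = (-0.6306, -0.7761)
n_5 = (+0.0043, -1.0000)
  (0,1): δ = 89.87°  ·
  (0,2): δ = 27.70°  ✓
  (0,3): δ = 19.28°  ✓
  (0,4): δ = 56.14°  ·
  (0,5): δ = 95.49°  ·
  (1,2): δ = 117.83°  ·
  (1,3): δ = 70.86°  ·
  (1,4): δ = 33.99°  ✓
  (1,5): δ = 5.36°  ✓
  (2,3): δ = 133.03°  ·
  (2,4): δ = 96.16°  ·
  (2,5): δ = 56.82°  ·
  (3,4): δ = 143.13°  ·
  (3,5): δ = 103.79°  ·
  (4,5): δ = 140.66°  ·
antipodal pairs: 4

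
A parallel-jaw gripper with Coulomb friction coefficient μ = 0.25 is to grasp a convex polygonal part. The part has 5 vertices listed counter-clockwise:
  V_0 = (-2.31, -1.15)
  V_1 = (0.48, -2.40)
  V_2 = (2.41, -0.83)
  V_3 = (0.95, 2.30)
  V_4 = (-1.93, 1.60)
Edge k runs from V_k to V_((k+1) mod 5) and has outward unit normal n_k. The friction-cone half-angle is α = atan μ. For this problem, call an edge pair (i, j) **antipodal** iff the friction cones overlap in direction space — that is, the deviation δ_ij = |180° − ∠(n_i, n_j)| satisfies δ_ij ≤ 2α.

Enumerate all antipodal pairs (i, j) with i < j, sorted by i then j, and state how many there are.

α = atan 0.25 = 14.04°;  2α = 28.07°
n_0 = (-0.4089, -0.9126)
n_1 = (+0.6310, -0.7757)
n_2 = (+0.9063, +0.4227)
n_3 = (-0.2362, +0.9717)
n_4 = (-0.9906, +0.1369)
  (0,1): δ = 116.74°  ·
  (0,2): δ = 40.86°  ·
  (0,3): δ = 37.79°  ·
  (0,4): δ = 106.27°  ·
  (1,2): δ = 104.12°  ·
  (1,3): δ = 25.47°  ✓
  (1,4): δ = 43.01°  ·
  (2,3): δ = 101.35°  ·
  (2,4): δ = 32.87°  ·
  (3,4): δ = 111.53°  ·
antipodal pairs: 1

count = 1; pairs: (1,3)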